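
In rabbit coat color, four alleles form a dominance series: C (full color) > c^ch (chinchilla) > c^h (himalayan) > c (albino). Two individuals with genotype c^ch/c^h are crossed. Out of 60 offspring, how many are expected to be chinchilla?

Cross: c^ch/c^h × c^ch/c^h
Allele dominance: C > c^ch > c^h > c
Offspring genotypes: 1 c^ch/c^ch, 2 c^ch/c^h, 1 c^h/c^h
Phenotype counts: 3 chinchilla, 1 himalayan
chinchilla: 3 out of 4 → fraction 3/4
Expected count = 3/4 × 60 = 45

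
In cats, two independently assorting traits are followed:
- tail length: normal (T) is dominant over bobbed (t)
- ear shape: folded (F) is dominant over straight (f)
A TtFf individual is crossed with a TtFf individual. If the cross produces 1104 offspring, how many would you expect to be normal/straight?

Dihybrid cross TtFf × TtFf — consider each gene separately:
tail length: Tt × Tt → 1 TT, 2 Tt, 1 tt → 3 T_ : 1 tt (out of 4)
ear shape: Ff × Ff → 1 FF, 2 Ff, 1 ff → 3 F_ : 1 ff (out of 4)
Combine (counts out of 4 × 4 = 16): normal/folded (T_F_) = 3×3 = 9; normal/straight (T_ff) = 3×1 = 3; bobbed/folded (ttF_) = 1×3 = 3; bobbed/straight (ttff) = 1×1 = 1
Phenotype counts (out of 16): 9 normal/folded, 3 normal/straight, 3 bobbed/folded, 1 bobbed/straight
normal/straight: 3 out of 16 → fraction 3/16
Expected count = 3/16 × 1104 = 207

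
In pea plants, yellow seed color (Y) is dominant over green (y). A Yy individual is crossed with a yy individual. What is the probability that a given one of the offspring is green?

Punnett square for Yy × yy:
Offspring genotypes: 2 Yy, 2 yy
yellow: 2, green: 2
green: 2 out of 4
Probability: 2/4 = 1/2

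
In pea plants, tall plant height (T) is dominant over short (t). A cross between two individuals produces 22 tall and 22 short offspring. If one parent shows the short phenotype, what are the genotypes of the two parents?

Observed offspring: 22 tall, 22 short
The observed ratio simplifies to 1:1. One parent shows short, so its genotype must be tt. A 1:1 offspring split requires the other parent to be heterozygous (Tt).
Parent genotypes: tt × Tt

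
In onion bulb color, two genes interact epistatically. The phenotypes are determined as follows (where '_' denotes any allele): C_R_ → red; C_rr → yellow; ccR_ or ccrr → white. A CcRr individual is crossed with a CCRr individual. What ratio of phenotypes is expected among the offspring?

Cross: CcRr × CCRr — consider each gene separately:
C gene: Cc × CC → 2 CC, 2 Cc → 4 C_ (out of 4)
R gene: Rr × Rr → 1 RR, 2 Rr, 1 rr → 3 R_ : 1 rr (out of 4)
Genotype classes (out of 4 × 4 = 16): C_R_ = 4×3 = 12; C_rr = 4×1 = 4
Apply the phenotype rules: C_R_ (12) → red; C_rr (4) → yellow
Phenotype counts (out of 16): 12 red, 4 yellow
Ratio: 3 red : 1 yellow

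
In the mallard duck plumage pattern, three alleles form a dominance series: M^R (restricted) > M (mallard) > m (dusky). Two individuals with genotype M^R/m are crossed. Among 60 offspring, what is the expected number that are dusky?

Cross: M^R/m × M^R/m
Allele dominance: M^R > M > m
Offspring genotypes: 1 M^R/M^R, 2 M^R/m, 1 m/m
Phenotype counts: 3 restricted, 1 dusky
dusky: 1 out of 4 → fraction 1/4
Expected count = 1/4 × 60 = 15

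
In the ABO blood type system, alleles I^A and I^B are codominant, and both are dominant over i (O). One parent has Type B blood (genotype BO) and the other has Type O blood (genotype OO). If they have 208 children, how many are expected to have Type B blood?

Cross: BO × OO
Possible offspring genotypes: 2 BO, 2 OO
Blood type counts: 2 Type B, 2 Type O
Probability of Type B: 2/4 = 1/2
Expected count = 1/2 × 208 = 104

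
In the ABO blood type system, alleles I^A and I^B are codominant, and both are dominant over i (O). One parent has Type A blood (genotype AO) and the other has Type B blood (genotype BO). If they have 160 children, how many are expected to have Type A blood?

Cross: AO × BO
Possible offspring genotypes: 1 AB, 1 AO, 1 BO, 1 OO
Blood type counts: 1 Type AB, 1 Type A, 1 Type B, 1 Type O
Probability of Type A: 1/4
Expected count = 1/4 × 160 = 40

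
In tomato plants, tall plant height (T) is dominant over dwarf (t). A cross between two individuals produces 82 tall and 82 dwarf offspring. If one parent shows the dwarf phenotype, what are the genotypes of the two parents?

Observed offspring: 82 tall, 82 dwarf
The observed ratio simplifies to 1:1. One parent shows dwarf, so its genotype must be tt. A 1:1 offspring split requires the other parent to be heterozygous (Tt).
Parent genotypes: tt × Tt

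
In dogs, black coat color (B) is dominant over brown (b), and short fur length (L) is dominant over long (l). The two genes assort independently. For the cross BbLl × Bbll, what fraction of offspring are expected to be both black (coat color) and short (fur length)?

Dihybrid cross BbLl × Bbll — consider each gene separately:
coat color: Bb × Bb → 1 BB, 2 Bb, 1 bb → 3 B_ : 1 bb (out of 4)
fur length: Ll × ll → 2 Ll, 2 ll → 2 L_ : 2 ll (out of 4)
Looking for: black (B_) and short (L_)
P(black) = 3/4, P(short) = 2/4
P(both) = 3/4 × 2/4 = 6/16 = 3/8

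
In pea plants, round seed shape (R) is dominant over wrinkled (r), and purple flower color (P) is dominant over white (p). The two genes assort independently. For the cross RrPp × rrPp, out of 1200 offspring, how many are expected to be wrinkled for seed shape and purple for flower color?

Dihybrid cross RrPp × rrPp — consider each gene separately:
seed shape: Rr × rr → 2 Rr, 2 rr → 2 R_ : 2 rr (out of 4)
flower color: Pp × Pp → 1 PP, 2 Pp, 1 pp → 3 P_ : 1 pp (out of 4)
Looking for: wrinkled (rr) and purple (P_)
P(wrinkled) = 2/4, P(purple) = 3/4
P(both) = 2/4 × 3/4 = 6/16 = 3/8
Expected count = 3/8 × 1200 = 450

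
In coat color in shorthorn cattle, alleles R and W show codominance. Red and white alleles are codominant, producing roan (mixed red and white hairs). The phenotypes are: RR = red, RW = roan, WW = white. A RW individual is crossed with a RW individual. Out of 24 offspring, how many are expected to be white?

Punnett square for RW × RW:
Offspring genotypes: 1 RR, 2 RW, 1 WW
Phenotype counts: 1 red, 2 roan, 1 white
white: 1 out of 4 → fraction 1/4
Expected count = 1/4 × 24 = 6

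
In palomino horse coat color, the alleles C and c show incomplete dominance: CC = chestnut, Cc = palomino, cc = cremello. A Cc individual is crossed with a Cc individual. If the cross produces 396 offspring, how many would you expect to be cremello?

Punnett square for Cc × Cc:
Offspring genotypes: 1 CC, 2 Cc, 1 cc
Phenotype counts: 1 chestnut, 2 palomino, 1 cremello
cremello: 1 out of 4 → fraction 1/4
Expected count = 1/4 × 396 = 99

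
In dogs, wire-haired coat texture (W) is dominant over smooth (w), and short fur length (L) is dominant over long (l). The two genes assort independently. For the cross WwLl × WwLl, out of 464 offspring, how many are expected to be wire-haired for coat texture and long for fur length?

Dihybrid cross WwLl × WwLl — consider each gene separately:
coat texture: Ww × Ww → 1 WW, 2 Ww, 1 ww → 3 W_ : 1 ww (out of 4)
fur length: Ll × Ll → 1 LL, 2 Ll, 1 ll → 3 L_ : 1 ll (out of 4)
Looking for: wire-haired (W_) and long (ll)
P(wire-haired) = 3/4, P(long) = 1/4
P(both) = 3/4 × 1/4 = 3/16
Expected count = 3/16 × 464 = 87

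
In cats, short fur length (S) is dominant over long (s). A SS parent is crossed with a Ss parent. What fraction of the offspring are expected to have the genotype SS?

Punnett square for SS × Ss:
Offspring genotypes: 2 SS, 2 Ss
Total offspring: 4
Count with target: 2
Probability: 2/4 = 1/2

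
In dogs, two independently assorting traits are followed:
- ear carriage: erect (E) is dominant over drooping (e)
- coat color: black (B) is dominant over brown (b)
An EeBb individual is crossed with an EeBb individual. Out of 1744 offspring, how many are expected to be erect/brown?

Dihybrid cross EeBb × EeBb — consider each gene separately:
ear carriage: Ee × Ee → 1 EE, 2 Ee, 1 ee → 3 E_ : 1 ee (out of 4)
coat color: Bb × Bb → 1 BB, 2 Bb, 1 bb → 3 B_ : 1 bb (out of 4)
Combine (counts out of 4 × 4 = 16): erect/black (E_B_) = 3×3 = 9; erect/brown (E_bb) = 3×1 = 3; drooping/black (eeB_) = 1×3 = 3; drooping/brown (eebb) = 1×1 = 1
Phenotype counts (out of 16): 9 erect/black, 3 erect/brown, 3 drooping/black, 1 drooping/brown
erect/brown: 3 out of 16 → fraction 3/16
Expected count = 3/16 × 1744 = 327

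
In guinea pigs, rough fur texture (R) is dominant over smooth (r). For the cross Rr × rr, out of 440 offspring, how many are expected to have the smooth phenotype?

Punnett square for Rr × rr:
Offspring genotypes: 2 Rr, 2 rr
Total offspring: 4
Count with target: 2
Probability: 2/4 = 1/2
Expected count = 1/2 × 440 = 220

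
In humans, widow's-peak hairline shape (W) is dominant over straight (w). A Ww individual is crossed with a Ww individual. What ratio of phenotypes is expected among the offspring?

Punnett square for Ww × Ww:
Offspring genotypes: 1 WW, 2 Ww, 1 ww
widow's-peak: 3, straight: 1
Ratio: 3:1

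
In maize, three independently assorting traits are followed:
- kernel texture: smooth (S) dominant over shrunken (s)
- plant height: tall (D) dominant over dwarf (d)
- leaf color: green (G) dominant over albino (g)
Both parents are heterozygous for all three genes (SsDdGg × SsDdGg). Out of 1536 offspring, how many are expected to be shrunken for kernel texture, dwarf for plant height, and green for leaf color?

Trihybrid cross: SsDdGg × SsDdGg
Each trait segregates independently with a 3:1 phenotypic ratio, so each gene contributes 3/4 (dominant) or 1/4 (recessive).
Target: shrunken (kernel texture), dwarf (plant height), green (leaf color)
Probability = product of independent per-trait probabilities
= 1/4 × 1/4 × 3/4 = 3/64
Expected count = 3/64 × 1536 = 72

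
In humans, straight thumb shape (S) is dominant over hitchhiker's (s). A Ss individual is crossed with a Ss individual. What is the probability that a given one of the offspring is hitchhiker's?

Punnett square for Ss × Ss:
Offspring genotypes: 1 SS, 2 Ss, 1 ss
straight: 3, hitchhiker's: 1
hitchhiker's: 1 out of 4
Probability: 1/4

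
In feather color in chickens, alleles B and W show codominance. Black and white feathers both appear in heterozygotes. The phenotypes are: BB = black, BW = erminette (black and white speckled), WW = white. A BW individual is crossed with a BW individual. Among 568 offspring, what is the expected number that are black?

Punnett square for BW × BW:
Offspring genotypes: 1 BB, 2 BW, 1 WW
Phenotype counts: 1 black, 2 erminette (black and white speckled), 1 white
black: 1 out of 4 → fraction 1/4
Expected count = 1/4 × 568 = 142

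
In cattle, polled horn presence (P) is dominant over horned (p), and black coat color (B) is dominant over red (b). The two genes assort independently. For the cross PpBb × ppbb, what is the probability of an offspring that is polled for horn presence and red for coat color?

Dihybrid cross PpBb × ppbb — consider each gene separately:
horn presence: Pp × pp → 2 Pp, 2 pp → 2 P_ : 2 pp (out of 4)
coat color: Bb × bb → 2 Bb, 2 bb → 2 B_ : 2 bb (out of 4)
Looking for: polled (P_) and red (bb)
P(polled) = 2/4, P(red) = 2/4
P(both) = 2/4 × 2/4 = 4/16 = 1/4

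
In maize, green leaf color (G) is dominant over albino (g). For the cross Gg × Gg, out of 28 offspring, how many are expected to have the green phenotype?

Punnett square for Gg × Gg:
Offspring genotypes: 1 GG, 2 Gg, 1 gg
Total offspring: 4
Count with target: 3
Probability: 3/4
Expected count = 3/4 × 28 = 21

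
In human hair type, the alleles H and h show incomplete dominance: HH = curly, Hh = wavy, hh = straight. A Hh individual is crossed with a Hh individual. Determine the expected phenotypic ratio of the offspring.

Punnett square for Hh × Hh:
Offspring genotypes: 1 HH, 2 Hh, 1 hh
Phenotype counts: 1 curly, 2 wavy, 1 straight
Ratio: 1 curly : 2 wavy : 1 straight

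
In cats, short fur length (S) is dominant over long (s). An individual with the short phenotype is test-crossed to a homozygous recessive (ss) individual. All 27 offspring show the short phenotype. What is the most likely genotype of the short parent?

Test cross: ? × ss
All offspring are short.
If the unknown parent were heterozygous (Ss), about half of 27 offspring would be long; none are. The unknown parent is most likely homozygous dominant (SS).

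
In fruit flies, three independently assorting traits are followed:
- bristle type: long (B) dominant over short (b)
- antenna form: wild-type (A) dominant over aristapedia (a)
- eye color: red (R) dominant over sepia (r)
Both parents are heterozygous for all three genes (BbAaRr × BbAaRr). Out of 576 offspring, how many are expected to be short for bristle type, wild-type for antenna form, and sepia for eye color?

Trihybrid cross: BbAaRr × BbAaRr
Each trait segregates independently with a 3:1 phenotypic ratio, so each gene contributes 3/4 (dominant) or 1/4 (recessive).
Target: short (bristle type), wild-type (antenna form), sepia (eye color)
Probability = product of independent per-trait probabilities
= 1/4 × 3/4 × 1/4 = 3/64
Expected count = 3/64 × 576 = 27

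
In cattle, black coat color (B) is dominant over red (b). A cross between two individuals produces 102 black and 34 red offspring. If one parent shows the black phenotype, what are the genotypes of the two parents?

Observed offspring: 102 black, 34 red
The observed ratio simplifies to 3:1. Red (bb) offspring appear, so each parent must contribute one b allele. The parent stated to show black carries B, so it is Bb. The other parent is then either Bb or bb: Bb × bb would give a 1:1 split, whereas Bb × Bb gives 3:1 — matching the data. So both parents are heterozygous (Bb × Bb).
Parent genotypes: Bb × Bb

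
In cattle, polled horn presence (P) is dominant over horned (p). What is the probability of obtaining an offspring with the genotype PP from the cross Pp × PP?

Punnett square for Pp × PP:
Offspring genotypes: 2 PP, 2 Pp
Total offspring: 4
Count with target: 2
Probability: 2/4 = 1/2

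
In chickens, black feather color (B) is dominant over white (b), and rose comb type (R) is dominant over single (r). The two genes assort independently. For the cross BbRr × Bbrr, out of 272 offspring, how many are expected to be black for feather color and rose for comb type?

Dihybrid cross BbRr × Bbrr — consider each gene separately:
feather color: Bb × Bb → 1 BB, 2 Bb, 1 bb → 3 B_ : 1 bb (out of 4)
comb type: Rr × rr → 2 Rr, 2 rr → 2 R_ : 2 rr (out of 4)
Looking for: black (B_) and rose (R_)
P(black) = 3/4, P(rose) = 2/4
P(both) = 3/4 × 2/4 = 6/16 = 3/8
Expected count = 3/8 × 272 = 102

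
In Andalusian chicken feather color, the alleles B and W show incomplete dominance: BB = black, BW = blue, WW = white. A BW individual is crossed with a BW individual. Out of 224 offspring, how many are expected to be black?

Punnett square for BW × BW:
Offspring genotypes: 1 BB, 2 BW, 1 WW
Phenotype counts: 1 black, 2 blue, 1 white
black: 1 out of 4 → fraction 1/4
Expected count = 1/4 × 224 = 56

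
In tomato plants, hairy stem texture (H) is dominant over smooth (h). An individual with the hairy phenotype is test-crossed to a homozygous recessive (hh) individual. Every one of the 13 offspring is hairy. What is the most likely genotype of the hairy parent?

Test cross: ? × hh
All offspring are hairy.
If the unknown parent were heterozygous (Hh), about half of 13 offspring would be smooth; none are. The unknown parent is most likely homozygous dominant (HH).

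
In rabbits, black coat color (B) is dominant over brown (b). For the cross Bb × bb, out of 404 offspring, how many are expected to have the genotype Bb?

Punnett square for Bb × bb:
Offspring genotypes: 2 Bb, 2 bb
Total offspring: 4
Count with target: 2
Probability: 2/4 = 1/2
Expected count = 1/2 × 404 = 202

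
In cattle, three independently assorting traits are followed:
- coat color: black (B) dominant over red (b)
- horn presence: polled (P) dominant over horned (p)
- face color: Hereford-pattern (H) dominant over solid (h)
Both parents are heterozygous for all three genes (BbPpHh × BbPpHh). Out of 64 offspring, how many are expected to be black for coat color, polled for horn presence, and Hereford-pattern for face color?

Trihybrid cross: BbPpHh × BbPpHh
Each trait segregates independently with a 3:1 phenotypic ratio, so each gene contributes 3/4 (dominant) or 1/4 (recessive).
Target: black (coat color), polled (horn presence), Hereford-pattern (face color)
Probability = product of independent per-trait probabilities
= 3/4 × 3/4 × 3/4 = 27/64
Expected count = 27/64 × 64 = 27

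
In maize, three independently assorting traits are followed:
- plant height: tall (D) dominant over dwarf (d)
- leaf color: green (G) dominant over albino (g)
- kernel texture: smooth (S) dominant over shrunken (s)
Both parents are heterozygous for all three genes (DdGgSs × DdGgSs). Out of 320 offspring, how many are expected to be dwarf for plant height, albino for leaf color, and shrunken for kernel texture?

Trihybrid cross: DdGgSs × DdGgSs
Each trait segregates independently with a 3:1 phenotypic ratio, so each gene contributes 3/4 (dominant) or 1/4 (recessive).
Target: dwarf (plant height), albino (leaf color), shrunken (kernel texture)
Probability = product of independent per-trait probabilities
= 1/4 × 1/4 × 1/4 = 1/64
Expected count = 1/64 × 320 = 5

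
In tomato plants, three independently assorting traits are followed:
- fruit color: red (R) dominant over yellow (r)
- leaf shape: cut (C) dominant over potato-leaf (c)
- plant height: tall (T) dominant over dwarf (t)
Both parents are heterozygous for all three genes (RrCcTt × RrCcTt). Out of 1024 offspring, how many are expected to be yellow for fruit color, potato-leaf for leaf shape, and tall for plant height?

Trihybrid cross: RrCcTt × RrCcTt
Each trait segregates independently with a 3:1 phenotypic ratio, so each gene contributes 3/4 (dominant) or 1/4 (recessive).
Target: yellow (fruit color), potato-leaf (leaf shape), tall (plant height)
Probability = product of independent per-trait probabilities
= 1/4 × 1/4 × 3/4 = 3/64
Expected count = 3/64 × 1024 = 48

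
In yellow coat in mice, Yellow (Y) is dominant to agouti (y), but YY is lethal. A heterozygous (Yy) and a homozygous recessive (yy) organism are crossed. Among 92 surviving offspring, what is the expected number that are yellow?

Cross: Yy × yy
Punnett square offspring (before lethality): 2 Yy, 2 yy
No YY offspring are produced in this cross.
yellow: 2 out of 4 → fraction 1/2
Expected count = 1/2 × 92 = 46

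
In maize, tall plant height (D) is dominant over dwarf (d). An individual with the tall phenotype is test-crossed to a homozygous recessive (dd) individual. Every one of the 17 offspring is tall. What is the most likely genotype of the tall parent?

Test cross: ? × dd
All offspring are tall.
If the unknown parent were heterozygous (Dd), about half of 17 offspring would be dwarf; none are. The unknown parent is most likely homozygous dominant (DD).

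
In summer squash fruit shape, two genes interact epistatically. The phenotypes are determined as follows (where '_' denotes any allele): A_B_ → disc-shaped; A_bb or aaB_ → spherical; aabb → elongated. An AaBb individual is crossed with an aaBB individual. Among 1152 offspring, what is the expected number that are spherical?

Cross: AaBb × aaBB — consider each gene separately:
A gene: Aa × aa → 2 Aa, 2 aa → 2 A_ : 2 aa (out of 4)
B gene: Bb × BB → 2 BB, 2 Bb → 4 B_ (out of 4)
Genotype classes (out of 4 × 4 = 16): A_B_ = 2×4 = 8; aaB_ = 2×4 = 8
Apply the phenotype rules: A_B_ (8) → disc-shaped; aaB_ (8) → spherical
Phenotype counts (out of 16): 8 disc-shaped, 8 spherical
spherical: 8 out of 16 → fraction 1/2
Expected count = 1/2 × 1152 = 576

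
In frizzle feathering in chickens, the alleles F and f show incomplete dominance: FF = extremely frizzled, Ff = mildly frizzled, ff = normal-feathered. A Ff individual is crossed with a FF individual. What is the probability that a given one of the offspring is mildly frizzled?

Punnett square for Ff × FF:
Offspring genotypes: 2 FF, 2 Ff
Phenotype counts: 2 extremely frizzled, 2 mildly frizzled
mildly frizzled: 2 out of 4
Probability: 2/4 = 1/2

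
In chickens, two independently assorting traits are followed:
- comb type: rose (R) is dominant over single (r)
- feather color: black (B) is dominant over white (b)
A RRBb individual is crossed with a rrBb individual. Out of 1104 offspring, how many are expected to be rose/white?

Dihybrid cross RRBb × rrBb — consider each gene separately:
comb type: RR × rr → 4 Rr → 4 R_ (out of 4)
feather color: Bb × Bb → 1 BB, 2 Bb, 1 bb → 3 B_ : 1 bb (out of 4)
Combine (counts out of 4 × 4 = 16): rose/black (R_B_) = 4×3 = 12; rose/white (R_bb) = 4×1 = 4
Phenotype counts (out of 16): 12 rose/black, 4 rose/white
rose/white: 4 out of 16 → fraction 1/4
Expected count = 1/4 × 1104 = 276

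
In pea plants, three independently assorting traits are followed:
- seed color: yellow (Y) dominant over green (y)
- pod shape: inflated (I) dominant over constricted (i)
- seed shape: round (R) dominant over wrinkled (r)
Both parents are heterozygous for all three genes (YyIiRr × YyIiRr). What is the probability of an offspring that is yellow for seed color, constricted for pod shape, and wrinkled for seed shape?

Trihybrid cross: YyIiRr × YyIiRr
Each trait segregates independently with a 3:1 phenotypic ratio, so each gene contributes 3/4 (dominant) or 1/4 (recessive).
Target: yellow (seed color), constricted (pod shape), wrinkled (seed shape)
Probability = product of independent per-trait probabilities
= 3/4 × 1/4 × 1/4 = 3/64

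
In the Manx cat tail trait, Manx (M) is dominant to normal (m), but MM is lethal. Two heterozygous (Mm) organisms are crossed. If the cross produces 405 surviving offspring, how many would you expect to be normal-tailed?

Cross: Mm × Mm
Punnett square offspring (before lethality): 1 MM, 2 Mm, 1 mm
The MM genotype is lethal (embryos die); surviving offspring: 2 Mm, 1 mm
normal-tailed: 1 out of 3 → fraction 1/3
Expected count = 1/3 × 405 = 135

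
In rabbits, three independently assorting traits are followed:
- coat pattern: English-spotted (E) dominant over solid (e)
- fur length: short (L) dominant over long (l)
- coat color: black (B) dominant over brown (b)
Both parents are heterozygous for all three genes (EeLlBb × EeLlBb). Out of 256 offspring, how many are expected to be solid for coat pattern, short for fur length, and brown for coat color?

Trihybrid cross: EeLlBb × EeLlBb
Each trait segregates independently with a 3:1 phenotypic ratio, so each gene contributes 3/4 (dominant) or 1/4 (recessive).
Target: solid (coat pattern), short (fur length), brown (coat color)
Probability = product of independent per-trait probabilities
= 1/4 × 3/4 × 1/4 = 3/64
Expected count = 3/64 × 256 = 12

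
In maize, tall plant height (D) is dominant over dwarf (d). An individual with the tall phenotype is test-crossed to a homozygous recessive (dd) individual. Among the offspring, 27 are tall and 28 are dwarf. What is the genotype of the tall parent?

Test cross: ? × dd
Offspring: 27 tall, 28 dwarf — approximately 1:1.
A 1:1 ratio in a test cross indicates the unknown parent is heterozygous (Dd).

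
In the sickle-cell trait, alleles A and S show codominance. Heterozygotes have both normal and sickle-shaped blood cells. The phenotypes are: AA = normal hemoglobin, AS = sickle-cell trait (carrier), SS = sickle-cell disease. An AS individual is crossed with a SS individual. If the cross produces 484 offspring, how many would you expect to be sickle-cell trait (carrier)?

Punnett square for AS × SS:
Offspring genotypes: 2 AS, 2 SS
Phenotype counts: 2 sickle-cell trait (carrier), 2 sickle-cell disease
sickle-cell trait (carrier): 2 out of 4 → fraction 1/2
Expected count = 1/2 × 484 = 242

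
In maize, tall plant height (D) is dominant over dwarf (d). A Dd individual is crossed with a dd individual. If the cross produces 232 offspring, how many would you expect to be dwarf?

Punnett square for Dd × dd:
Offspring genotypes: 2 Dd, 2 dd
tall: 2, dwarf: 2
dwarf: 2 out of 4 → fraction 1/2
Expected count = 1/2 × 232 = 116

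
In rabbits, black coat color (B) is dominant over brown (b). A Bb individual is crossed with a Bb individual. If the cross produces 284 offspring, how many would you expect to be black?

Punnett square for Bb × Bb:
Offspring genotypes: 1 BB, 2 Bb, 1 bb
black: 3, brown: 1
black: 3 out of 4 → fraction 3/4
Expected count = 3/4 × 284 = 213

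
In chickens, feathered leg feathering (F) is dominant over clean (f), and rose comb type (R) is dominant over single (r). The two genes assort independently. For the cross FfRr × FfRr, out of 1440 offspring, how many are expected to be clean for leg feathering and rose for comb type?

Dihybrid cross FfRr × FfRr — consider each gene separately:
leg feathering: Ff × Ff → 1 FF, 2 Ff, 1 ff → 3 F_ : 1 ff (out of 4)
comb type: Rr × Rr → 1 RR, 2 Rr, 1 rr → 3 R_ : 1 rr (out of 4)
Looking for: clean (ff) and rose (R_)
P(clean) = 1/4, P(rose) = 3/4
P(both) = 1/4 × 3/4 = 3/16
Expected count = 3/16 × 1440 = 270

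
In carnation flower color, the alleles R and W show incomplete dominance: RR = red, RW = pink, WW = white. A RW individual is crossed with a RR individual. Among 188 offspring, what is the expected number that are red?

Punnett square for RW × RR:
Offspring genotypes: 2 RR, 2 RW
Phenotype counts: 2 red, 2 pink
red: 2 out of 4 → fraction 1/2
Expected count = 1/2 × 188 = 94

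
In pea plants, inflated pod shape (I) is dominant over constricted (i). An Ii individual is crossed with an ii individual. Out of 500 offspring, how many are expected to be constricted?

Punnett square for Ii × ii:
Offspring genotypes: 2 Ii, 2 ii
inflated: 2, constricted: 2
constricted: 2 out of 4 → fraction 1/2
Expected count = 1/2 × 500 = 250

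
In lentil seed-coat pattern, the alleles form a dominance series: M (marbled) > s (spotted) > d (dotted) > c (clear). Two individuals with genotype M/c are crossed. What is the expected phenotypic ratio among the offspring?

Cross: M/c × M/c
Allele dominance: M > s > d > c
Offspring genotypes: 1 M/M, 2 M/c, 1 c/c
Phenotype counts: 3 marbled, 1 clear
Ratio: 3 marbled : 1 clear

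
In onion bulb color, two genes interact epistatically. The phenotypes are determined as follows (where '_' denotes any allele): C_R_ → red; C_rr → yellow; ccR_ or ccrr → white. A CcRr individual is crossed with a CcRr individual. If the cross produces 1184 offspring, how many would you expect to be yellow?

Cross: CcRr × CcRr — consider each gene separately:
C gene: Cc × Cc → 1 CC, 2 Cc, 1 cc → 3 C_ : 1 cc (out of 4)
R gene: Rr × Rr → 1 RR, 2 Rr, 1 rr → 3 R_ : 1 rr (out of 4)
Genotype classes (out of 4 × 4 = 16): C_R_ = 3×3 = 9; C_rr = 3×1 = 3; ccR_ = 1×3 = 3; ccrr = 1×1 = 1
Apply the phenotype rules: C_R_ (9) → red; C_rr (3) → yellow; ccR_ (3) + ccrr (1) → white
Phenotype counts (out of 16): 9 red, 3 yellow, 4 white
yellow: 3 out of 16 → fraction 3/16
Expected count = 3/16 × 1184 = 222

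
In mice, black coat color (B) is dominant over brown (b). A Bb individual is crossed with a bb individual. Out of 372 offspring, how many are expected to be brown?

Punnett square for Bb × bb:
Offspring genotypes: 2 Bb, 2 bb
black: 2, brown: 2
brown: 2 out of 4 → fraction 1/2
Expected count = 1/2 × 372 = 186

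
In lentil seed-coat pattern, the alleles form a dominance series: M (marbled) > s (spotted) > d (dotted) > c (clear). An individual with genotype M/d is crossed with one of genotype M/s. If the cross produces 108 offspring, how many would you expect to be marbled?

Cross: M/d × M/s
Allele dominance: M > s > d > c
Offspring genotypes: 1 M/M, 1 M/s, 1 M/d, 1 s/d
Phenotype counts: 3 marbled, 1 spotted
marbled: 3 out of 4 → fraction 3/4
Expected count = 3/4 × 108 = 81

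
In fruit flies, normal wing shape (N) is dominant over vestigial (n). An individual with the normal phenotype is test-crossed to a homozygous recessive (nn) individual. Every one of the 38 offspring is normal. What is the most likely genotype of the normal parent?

Test cross: ? × nn
All offspring are normal.
If the unknown parent were heterozygous (Nn), about half of 38 offspring would be vestigial; none are. The unknown parent is most likely homozygous dominant (NN).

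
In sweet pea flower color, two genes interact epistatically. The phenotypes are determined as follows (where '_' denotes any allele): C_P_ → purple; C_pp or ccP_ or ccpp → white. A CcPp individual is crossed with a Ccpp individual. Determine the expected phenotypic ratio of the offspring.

Cross: CcPp × Ccpp — consider each gene separately:
C gene: Cc × Cc → 1 CC, 2 Cc, 1 cc → 3 C_ : 1 cc (out of 4)
P gene: Pp × pp → 2 Pp, 2 pp → 2 P_ : 2 pp (out of 4)
Genotype classes (out of 4 × 4 = 16): C_P_ = 3×2 = 6; C_pp = 3×2 = 6; ccP_ = 1×2 = 2; ccpp = 1×2 = 2
Apply the phenotype rules: C_P_ (6) → purple; C_pp (6) + ccP_ (2) + ccpp (2) → white
Phenotype counts (out of 16): 6 purple, 10 white
Ratio: 3 purple : 5 white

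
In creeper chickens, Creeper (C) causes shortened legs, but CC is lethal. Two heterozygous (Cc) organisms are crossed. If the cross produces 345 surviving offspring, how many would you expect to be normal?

Cross: Cc × Cc
Punnett square offspring (before lethality): 1 CC, 2 Cc, 1 cc
The CC genotype is lethal (embryos die); surviving offspring: 2 Cc, 1 cc
normal: 1 out of 3 → fraction 1/3
Expected count = 1/3 × 345 = 115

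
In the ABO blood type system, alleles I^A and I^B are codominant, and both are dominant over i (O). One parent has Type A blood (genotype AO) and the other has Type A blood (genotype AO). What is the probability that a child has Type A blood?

Cross: AO × AO
Possible offspring genotypes: 1 AA, 2 AO, 1 OO
Blood type counts: 3 Type A, 1 Type O
Probability of Type A: 3/4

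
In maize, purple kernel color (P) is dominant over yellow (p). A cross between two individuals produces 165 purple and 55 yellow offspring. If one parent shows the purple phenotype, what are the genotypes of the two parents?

Observed offspring: 165 purple, 55 yellow
The observed ratio simplifies to 3:1. Yellow (pp) offspring appear, so each parent must contribute one p allele. The parent stated to show purple carries P, so it is Pp. The other parent is then either Pp or pp: Pp × pp would give a 1:1 split, whereas Pp × Pp gives 3:1 — matching the data. So both parents are heterozygous (Pp × Pp).
Parent genotypes: Pp × Pp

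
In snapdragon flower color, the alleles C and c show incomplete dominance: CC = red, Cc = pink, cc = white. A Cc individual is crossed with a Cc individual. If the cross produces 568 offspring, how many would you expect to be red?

Punnett square for Cc × Cc:
Offspring genotypes: 1 CC, 2 Cc, 1 cc
Phenotype counts: 1 red, 2 pink, 1 white
red: 1 out of 4 → fraction 1/4
Expected count = 1/4 × 568 = 142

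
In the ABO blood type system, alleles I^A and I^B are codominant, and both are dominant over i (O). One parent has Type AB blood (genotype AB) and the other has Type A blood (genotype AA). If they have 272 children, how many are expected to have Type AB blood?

Cross: AB × AA
Possible offspring genotypes: 2 AA, 2 AB
Blood type counts: 2 Type A, 2 Type AB
Probability of Type AB: 2/4 = 1/2
Expected count = 1/2 × 272 = 136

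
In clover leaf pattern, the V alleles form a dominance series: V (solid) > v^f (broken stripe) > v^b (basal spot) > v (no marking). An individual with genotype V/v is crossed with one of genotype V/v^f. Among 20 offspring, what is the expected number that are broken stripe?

Cross: V/v × V/v^f
Allele dominance: V > v^f > v^b > v
Offspring genotypes: 1 V/V, 1 V/v^f, 1 V/v, 1 v^f/v
Phenotype counts: 3 solid, 1 broken stripe
broken stripe: 1 out of 4 → fraction 1/4
Expected count = 1/4 × 20 = 5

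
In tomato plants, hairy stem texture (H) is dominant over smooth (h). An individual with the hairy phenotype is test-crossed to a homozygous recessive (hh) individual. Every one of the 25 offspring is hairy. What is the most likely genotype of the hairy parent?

Test cross: ? × hh
All offspring are hairy.
If the unknown parent were heterozygous (Hh), about half of 25 offspring would be smooth; none are. The unknown parent is most likely homozygous dominant (HH).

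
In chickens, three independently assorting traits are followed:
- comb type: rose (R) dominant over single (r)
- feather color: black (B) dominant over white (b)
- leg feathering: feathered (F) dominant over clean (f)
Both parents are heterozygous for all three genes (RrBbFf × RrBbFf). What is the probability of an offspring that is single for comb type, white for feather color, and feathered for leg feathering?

Trihybrid cross: RrBbFf × RrBbFf
Each trait segregates independently with a 3:1 phenotypic ratio, so each gene contributes 3/4 (dominant) or 1/4 (recessive).
Target: single (comb type), white (feather color), feathered (leg feathering)
Probability = product of independent per-trait probabilities
= 1/4 × 1/4 × 3/4 = 3/64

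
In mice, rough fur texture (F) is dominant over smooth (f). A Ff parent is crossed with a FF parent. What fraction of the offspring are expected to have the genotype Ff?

Punnett square for Ff × FF:
Offspring genotypes: 2 FF, 2 Ff
Total offspring: 4
Count with target: 2
Probability: 2/4 = 1/2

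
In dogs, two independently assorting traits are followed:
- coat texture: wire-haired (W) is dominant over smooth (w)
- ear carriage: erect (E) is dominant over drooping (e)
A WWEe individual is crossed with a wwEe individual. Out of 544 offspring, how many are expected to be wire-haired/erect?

Dihybrid cross WWEe × wwEe — consider each gene separately:
coat texture: WW × ww → 4 Ww → 4 W_ (out of 4)
ear carriage: Ee × Ee → 1 EE, 2 Ee, 1 ee → 3 E_ : 1 ee (out of 4)
Combine (counts out of 4 × 4 = 16): wire-haired/erect (W_E_) = 4×3 = 12; wire-haired/drooping (W_ee) = 4×1 = 4
Phenotype counts (out of 16): 12 wire-haired/erect, 4 wire-haired/drooping
wire-haired/erect: 12 out of 16 → fraction 3/4
Expected count = 3/4 × 544 = 408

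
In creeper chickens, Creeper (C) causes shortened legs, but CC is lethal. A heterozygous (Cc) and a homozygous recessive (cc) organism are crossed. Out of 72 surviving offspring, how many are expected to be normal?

Cross: Cc × cc
Punnett square offspring (before lethality): 2 Cc, 2 cc
No CC offspring are produced in this cross.
normal: 2 out of 4 → fraction 1/2
Expected count = 1/2 × 72 = 36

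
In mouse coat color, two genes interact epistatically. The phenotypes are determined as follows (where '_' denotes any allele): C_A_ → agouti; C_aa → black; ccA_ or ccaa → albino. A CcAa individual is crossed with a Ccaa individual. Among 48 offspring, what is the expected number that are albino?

Cross: CcAa × Ccaa — consider each gene separately:
C gene: Cc × Cc → 1 CC, 2 Cc, 1 cc → 3 C_ : 1 cc (out of 4)
A gene: Aa × aa → 2 Aa, 2 aa → 2 A_ : 2 aa (out of 4)
Genotype classes (out of 4 × 4 = 16): C_A_ = 3×2 = 6; C_aa = 3×2 = 6; ccA_ = 1×2 = 2; ccaa = 1×2 = 2
Apply the phenotype rules: C_A_ (6) → agouti; C_aa (6) → black; ccA_ (2) + ccaa (2) → albino
Phenotype counts (out of 16): 6 agouti, 6 black, 4 albino
albino: 4 out of 16 → fraction 1/4
Expected count = 1/4 × 48 = 12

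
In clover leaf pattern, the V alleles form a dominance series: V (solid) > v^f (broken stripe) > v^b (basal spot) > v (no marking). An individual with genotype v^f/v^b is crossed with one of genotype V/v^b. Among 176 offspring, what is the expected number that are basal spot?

Cross: v^f/v^b × V/v^b
Allele dominance: V > v^f > v^b > v
Offspring genotypes: 1 V/v^f, 1 v^f/v^b, 1 V/v^b, 1 v^b/v^b
Phenotype counts: 2 solid, 1 broken stripe, 1 basal spot
basal spot: 1 out of 4 → fraction 1/4
Expected count = 1/4 × 176 = 44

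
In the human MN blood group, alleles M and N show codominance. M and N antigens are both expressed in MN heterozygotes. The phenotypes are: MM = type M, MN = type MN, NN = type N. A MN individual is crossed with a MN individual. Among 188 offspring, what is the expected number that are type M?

Punnett square for MN × MN:
Offspring genotypes: 1 MM, 2 MN, 1 NN
Phenotype counts: 1 type M, 2 type MN, 1 type N
type M: 1 out of 4 → fraction 1/4
Expected count = 1/4 × 188 = 47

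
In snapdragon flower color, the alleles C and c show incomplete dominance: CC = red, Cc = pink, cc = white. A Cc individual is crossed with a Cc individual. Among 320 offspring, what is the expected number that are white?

Punnett square for Cc × Cc:
Offspring genotypes: 1 CC, 2 Cc, 1 cc
Phenotype counts: 1 red, 2 pink, 1 white
white: 1 out of 4 → fraction 1/4
Expected count = 1/4 × 320 = 80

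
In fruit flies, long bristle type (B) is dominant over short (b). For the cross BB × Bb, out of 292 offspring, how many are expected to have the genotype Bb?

Punnett square for BB × Bb:
Offspring genotypes: 2 BB, 2 Bb
Total offspring: 4
Count with target: 2
Probability: 2/4 = 1/2
Expected count = 1/2 × 292 = 146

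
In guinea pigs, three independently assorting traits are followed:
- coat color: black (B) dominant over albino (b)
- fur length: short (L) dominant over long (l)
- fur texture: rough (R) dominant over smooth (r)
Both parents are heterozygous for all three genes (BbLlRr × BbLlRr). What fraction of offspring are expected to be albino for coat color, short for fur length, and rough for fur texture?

Trihybrid cross: BbLlRr × BbLlRr
Each trait segregates independently with a 3:1 phenotypic ratio, so each gene contributes 3/4 (dominant) or 1/4 (recessive).
Target: albino (coat color), short (fur length), rough (fur texture)
Probability = product of independent per-trait probabilities
= 1/4 × 3/4 × 3/4 = 9/64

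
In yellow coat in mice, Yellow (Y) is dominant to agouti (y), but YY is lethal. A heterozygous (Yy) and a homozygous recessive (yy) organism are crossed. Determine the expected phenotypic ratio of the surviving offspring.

Cross: Yy × yy
Punnett square offspring (before lethality): 2 Yy, 2 yy
No YY offspring are produced in this cross.
Ratio: 1 yellow : 1 agouti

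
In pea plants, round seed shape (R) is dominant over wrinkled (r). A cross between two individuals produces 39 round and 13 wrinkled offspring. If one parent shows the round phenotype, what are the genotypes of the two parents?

Observed offspring: 39 round, 13 wrinkled
The observed ratio simplifies to 3:1. Wrinkled (rr) offspring appear, so each parent must contribute one r allele. The parent stated to show round carries R, so it is Rr. The other parent is then either Rr or rr: Rr × rr would give a 1:1 split, whereas Rr × Rr gives 3:1 — matching the data. So both parents are heterozygous (Rr × Rr).
Parent genotypes: Rr × Rr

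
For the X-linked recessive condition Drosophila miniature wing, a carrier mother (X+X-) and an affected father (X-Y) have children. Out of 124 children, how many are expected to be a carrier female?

Cross: X+X- × X-Y
Offspring: 1 X+X-, 1 X+Y, 1 X-X-, 1 X-Y
Probability of a carrier female: 1/4
Expected count = 1/4 × 124 = 31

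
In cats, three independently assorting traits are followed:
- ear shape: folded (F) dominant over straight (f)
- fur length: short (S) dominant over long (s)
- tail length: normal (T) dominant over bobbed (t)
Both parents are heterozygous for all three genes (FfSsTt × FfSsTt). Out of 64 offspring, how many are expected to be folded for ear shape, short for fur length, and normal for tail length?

Trihybrid cross: FfSsTt × FfSsTt
Each trait segregates independently with a 3:1 phenotypic ratio, so each gene contributes 3/4 (dominant) or 1/4 (recessive).
Target: folded (ear shape), short (fur length), normal (tail length)
Probability = product of independent per-trait probabilities
= 3/4 × 3/4 × 3/4 = 27/64
Expected count = 27/64 × 64 = 27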